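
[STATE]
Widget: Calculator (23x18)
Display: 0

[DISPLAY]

                      0
┌───┬───┬───┬───┐      
│ 7 │ 8 │ 9 │ ÷ │      
├───┼───┼───┼───┤      
│ 4 │ 5 │ 6 │ × │      
├───┼───┼───┼───┤      
│ 1 │ 2 │ 3 │ - │      
├───┼───┼───┼───┤      
│ 0 │ . │ = │ + │      
├───┼───┼───┼───┤      
│ C │ MC│ MR│ M+│      
└───┴───┴───┴───┘      
                       
                       
                       
                       
                       
                       


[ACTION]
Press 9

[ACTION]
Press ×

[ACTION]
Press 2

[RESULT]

                      2
┌───┬───┬───┬───┐      
│ 7 │ 8 │ 9 │ ÷ │      
├───┼───┼───┼───┤      
│ 4 │ 5 │ 6 │ × │      
├───┼───┼───┼───┤      
│ 1 │ 2 │ 3 │ - │      
├───┼───┼───┼───┤      
│ 0 │ . │ = │ + │      
├───┼───┼───┼───┤      
│ C │ MC│ MR│ M+│      
└───┴───┴───┴───┘      
                       
                       
                       
                       
                       
                       


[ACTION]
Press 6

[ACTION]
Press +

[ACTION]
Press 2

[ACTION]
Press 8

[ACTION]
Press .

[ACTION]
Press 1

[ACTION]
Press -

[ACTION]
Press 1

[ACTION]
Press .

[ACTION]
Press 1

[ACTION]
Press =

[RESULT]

                    261
┌───┬───┬───┬───┐      
│ 7 │ 8 │ 9 │ ÷ │      
├───┼───┼───┼───┤      
│ 4 │ 5 │ 6 │ × │      
├───┼───┼───┼───┤      
│ 1 │ 2 │ 3 │ - │      
├───┼───┼───┼───┤      
│ 0 │ . │ = │ + │      
├───┼───┼───┼───┤      
│ C │ MC│ MR│ M+│      
└───┴───┴───┴───┘      
                       
                       
                       
                       
                       
                       


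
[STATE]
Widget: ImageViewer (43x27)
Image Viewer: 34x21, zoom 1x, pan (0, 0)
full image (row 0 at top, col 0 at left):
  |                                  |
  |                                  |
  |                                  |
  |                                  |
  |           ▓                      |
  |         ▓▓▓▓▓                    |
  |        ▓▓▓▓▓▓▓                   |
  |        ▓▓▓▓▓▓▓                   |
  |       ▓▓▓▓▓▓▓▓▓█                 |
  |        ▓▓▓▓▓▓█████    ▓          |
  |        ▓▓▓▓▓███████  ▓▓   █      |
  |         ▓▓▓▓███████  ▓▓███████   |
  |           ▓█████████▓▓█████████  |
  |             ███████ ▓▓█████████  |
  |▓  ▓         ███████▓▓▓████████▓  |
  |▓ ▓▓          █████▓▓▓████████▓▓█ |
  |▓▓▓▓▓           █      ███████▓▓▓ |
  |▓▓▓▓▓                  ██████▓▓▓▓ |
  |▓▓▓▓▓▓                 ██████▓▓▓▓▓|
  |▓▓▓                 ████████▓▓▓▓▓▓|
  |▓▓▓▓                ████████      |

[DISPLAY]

                                           
                                           
                                           
                                           
           ▓                               
         ▓▓▓▓▓                             
        ▓▓▓▓▓▓▓                            
        ▓▓▓▓▓▓▓                            
       ▓▓▓▓▓▓▓▓▓█                          
        ▓▓▓▓▓▓█████    ▓                   
        ▓▓▓▓▓███████  ▓▓   █               
         ▓▓▓▓███████  ▓▓███████            
           ▓█████████▓▓█████████           
             ███████ ▓▓█████████           
▓  ▓         ███████▓▓▓████████▓           
▓ ▓▓          █████▓▓▓████████▓▓█          
▓▓▓▓▓           █      ███████▓▓▓          
▓▓▓▓▓                  ██████▓▓▓▓          
▓▓▓▓▓▓                 ██████▓▓▓▓▓         
▓▓▓                 ████████▓▓▓▓▓▓         
▓▓▓▓                ████████               
                                           
                                           
                                           
                                           
                                           
                                           


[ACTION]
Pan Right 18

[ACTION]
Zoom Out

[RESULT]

                                           
                                           
                                           
                                           
                                           
                                           
                                           
                                           
                                           
█    ▓                                     
██  ▓▓   █                                 
██  ▓▓███████                              
███▓▓█████████                             
██ ▓▓█████████                             
██▓▓▓████████▓                             
█▓▓▓████████▓▓█                            
     ███████▓▓▓                            
     ██████▓▓▓▓                            
     ██████▓▓▓▓▓                           
  ████████▓▓▓▓▓▓                           
  ████████                                 
                                           
                                           
                                           
                                           
                                           
                                           


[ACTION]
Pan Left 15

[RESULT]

                                           
                                           
                                           
                                           
        ▓                                  
      ▓▓▓▓▓                                
     ▓▓▓▓▓▓▓                               
     ▓▓▓▓▓▓▓                               
    ▓▓▓▓▓▓▓▓▓█                             
     ▓▓▓▓▓▓█████    ▓                      
     ▓▓▓▓▓███████  ▓▓   █                  
      ▓▓▓▓███████  ▓▓███████               
        ▓█████████▓▓█████████              
          ███████ ▓▓█████████              
▓         ███████▓▓▓████████▓              
▓          █████▓▓▓████████▓▓█             
▓▓           █      ███████▓▓▓             
▓▓                  ██████▓▓▓▓             
▓▓▓                 ██████▓▓▓▓▓            
                 ████████▓▓▓▓▓▓            
▓                ████████                  
                                           
                                           
                                           
                                           
                                           
                                           


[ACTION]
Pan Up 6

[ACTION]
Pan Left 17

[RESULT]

                                           
                                           
                                           
                                           
           ▓                               
         ▓▓▓▓▓                             
        ▓▓▓▓▓▓▓                            
        ▓▓▓▓▓▓▓                            
       ▓▓▓▓▓▓▓▓▓█                          
        ▓▓▓▓▓▓█████    ▓                   
        ▓▓▓▓▓███████  ▓▓   █               
         ▓▓▓▓███████  ▓▓███████            
           ▓█████████▓▓█████████           
             ███████ ▓▓█████████           
▓  ▓         ███████▓▓▓████████▓           
▓ ▓▓          █████▓▓▓████████▓▓█          
▓▓▓▓▓           █      ███████▓▓▓          
▓▓▓▓▓                  ██████▓▓▓▓          
▓▓▓▓▓▓                 ██████▓▓▓▓▓         
▓▓▓                 ████████▓▓▓▓▓▓         
▓▓▓▓                ████████               
                                           
                                           
                                           
                                           
                                           
                                           


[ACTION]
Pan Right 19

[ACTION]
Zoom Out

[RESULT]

                                           
                                           
                                           
                                           
                                           
                                           
                                           
                                           
                                           
    ▓                                      
█  ▓▓   █                                  
█  ▓▓███████                               
██▓▓█████████                              
█ ▓▓█████████                              
█▓▓▓████████▓                              
▓▓▓████████▓▓█                             
    ███████▓▓▓                             
    ██████▓▓▓▓                             
    ██████▓▓▓▓▓                            
 ████████▓▓▓▓▓▓                            
 ████████                                  
                                           
                                           
                                           
                                           
                                           
                                           


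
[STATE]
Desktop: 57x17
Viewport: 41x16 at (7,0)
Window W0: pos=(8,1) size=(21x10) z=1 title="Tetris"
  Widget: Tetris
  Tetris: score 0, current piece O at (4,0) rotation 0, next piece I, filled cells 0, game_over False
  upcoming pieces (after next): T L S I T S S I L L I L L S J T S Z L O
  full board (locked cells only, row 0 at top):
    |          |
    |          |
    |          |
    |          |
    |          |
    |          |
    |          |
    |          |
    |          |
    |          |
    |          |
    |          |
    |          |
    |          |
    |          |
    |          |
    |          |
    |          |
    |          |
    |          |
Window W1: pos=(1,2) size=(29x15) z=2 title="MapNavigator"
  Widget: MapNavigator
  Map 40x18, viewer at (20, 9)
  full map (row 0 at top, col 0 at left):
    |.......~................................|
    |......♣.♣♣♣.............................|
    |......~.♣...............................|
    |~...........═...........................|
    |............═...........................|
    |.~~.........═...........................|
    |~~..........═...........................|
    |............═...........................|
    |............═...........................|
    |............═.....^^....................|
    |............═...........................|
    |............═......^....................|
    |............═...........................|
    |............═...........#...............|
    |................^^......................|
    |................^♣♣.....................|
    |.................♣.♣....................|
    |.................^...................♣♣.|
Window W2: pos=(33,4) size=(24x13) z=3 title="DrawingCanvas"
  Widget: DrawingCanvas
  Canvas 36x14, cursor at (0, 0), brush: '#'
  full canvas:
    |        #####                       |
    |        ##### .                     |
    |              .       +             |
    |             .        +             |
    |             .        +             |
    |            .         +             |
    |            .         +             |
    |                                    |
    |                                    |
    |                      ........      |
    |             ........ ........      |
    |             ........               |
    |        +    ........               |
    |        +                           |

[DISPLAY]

                                         
 ┏━━━━━━━━━━━━━━━━━━━┓                   
━━━━━━━━━━━━━━━━━━━━━━┓                  
avigator              ┃                  
──────────────────────┨   ┏━━━━━━━━━━━━━━
═.....................┃   ┃ DrawingCanvas
═.....................┃   ┠──────────────
═.....................┃   ┃+       ##### 
═.....................┃   ┃        ##### 
═.....................┃   ┃              
═.....^^@.............┃   ┃             .
═.....................┃   ┃             .
═......^..............┃   ┃            . 
═.....................┃   ┃            . 
═...........#.........┃   ┃              
....^^................┃   ┃              


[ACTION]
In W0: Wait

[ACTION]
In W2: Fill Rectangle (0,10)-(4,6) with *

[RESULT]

                                         
 ┏━━━━━━━━━━━━━━━━━━━┓                   
━━━━━━━━━━━━━━━━━━━━━━┓                  
avigator              ┃                  
──────────────────────┨   ┏━━━━━━━━━━━━━━
═.....................┃   ┃ DrawingCanvas
═.....................┃   ┠──────────────
═.....................┃   ┃+     *****## 
═.....................┃   ┃      *****## 
═.....................┃   ┃      *****   
═.....^^@.............┃   ┃      *****  .
═.....................┃   ┃      *****  .
═......^..............┃   ┃            . 
═.....................┃   ┃            . 
═...........#.........┃   ┃              
....^^................┃   ┃              


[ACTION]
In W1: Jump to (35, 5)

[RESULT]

                                         
 ┏━━━━━━━━━━━━━━━━━━━┓                   
━━━━━━━━━━━━━━━━━━━━━━┓                  
avigator              ┃                  
──────────────────────┨   ┏━━━━━━━━━━━━━━
.............         ┃   ┃ DrawingCanvas
.............         ┃   ┠──────────────
.............         ┃   ┃+     *****## 
.............         ┃   ┃      *****## 
.............         ┃   ┃      *****   
........@....         ┃   ┃      *****  .
.............         ┃   ┃      *****  .
.............         ┃   ┃            . 
.............         ┃   ┃            . 
.............         ┃   ┃              
.............         ┃   ┃              


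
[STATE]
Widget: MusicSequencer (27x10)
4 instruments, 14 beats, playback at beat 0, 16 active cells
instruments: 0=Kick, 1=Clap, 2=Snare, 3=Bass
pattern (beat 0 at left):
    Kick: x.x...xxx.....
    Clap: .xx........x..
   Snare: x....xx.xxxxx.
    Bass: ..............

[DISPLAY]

      ▼1234567890123       
  Kick█·█···███·····       
  Clap·██········█··       
 Snare█····██·█████·       
  Bass··············       
                           
                           
                           
                           
                           


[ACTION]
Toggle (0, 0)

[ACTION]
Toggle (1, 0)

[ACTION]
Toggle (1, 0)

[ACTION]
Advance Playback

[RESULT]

      0▼234567890123       
  Kick··█···███·····       
  Clap·██········█··       
 Snare█····██·█████·       
  Bass··············       
                           
                           
                           
                           
                           


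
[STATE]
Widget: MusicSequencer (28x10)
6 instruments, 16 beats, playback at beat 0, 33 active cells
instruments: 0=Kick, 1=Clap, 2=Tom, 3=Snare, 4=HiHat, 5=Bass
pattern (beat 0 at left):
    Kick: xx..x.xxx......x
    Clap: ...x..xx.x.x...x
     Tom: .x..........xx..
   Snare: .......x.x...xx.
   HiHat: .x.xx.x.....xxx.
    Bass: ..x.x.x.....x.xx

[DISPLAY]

      ▼123456789012345      
  Kick██··█·███······█      
  Clap···█··██·█·█···█      
   Tom·█··········██··      
 Snare·······█·█···██·      
 HiHat·█·██·█·····███·      
  Bass··█·█·█·····█·██      
                            
                            
                            


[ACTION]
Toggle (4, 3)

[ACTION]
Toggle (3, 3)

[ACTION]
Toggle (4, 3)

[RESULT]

      ▼123456789012345      
  Kick██··█·███······█      
  Clap···█··██·█·█···█      
   Tom·█··········██··      
 Snare···█···█·█···██·      
 HiHat·█·██·█·····███·      
  Bass··█·█·█·····█·██      
                            
                            
                            


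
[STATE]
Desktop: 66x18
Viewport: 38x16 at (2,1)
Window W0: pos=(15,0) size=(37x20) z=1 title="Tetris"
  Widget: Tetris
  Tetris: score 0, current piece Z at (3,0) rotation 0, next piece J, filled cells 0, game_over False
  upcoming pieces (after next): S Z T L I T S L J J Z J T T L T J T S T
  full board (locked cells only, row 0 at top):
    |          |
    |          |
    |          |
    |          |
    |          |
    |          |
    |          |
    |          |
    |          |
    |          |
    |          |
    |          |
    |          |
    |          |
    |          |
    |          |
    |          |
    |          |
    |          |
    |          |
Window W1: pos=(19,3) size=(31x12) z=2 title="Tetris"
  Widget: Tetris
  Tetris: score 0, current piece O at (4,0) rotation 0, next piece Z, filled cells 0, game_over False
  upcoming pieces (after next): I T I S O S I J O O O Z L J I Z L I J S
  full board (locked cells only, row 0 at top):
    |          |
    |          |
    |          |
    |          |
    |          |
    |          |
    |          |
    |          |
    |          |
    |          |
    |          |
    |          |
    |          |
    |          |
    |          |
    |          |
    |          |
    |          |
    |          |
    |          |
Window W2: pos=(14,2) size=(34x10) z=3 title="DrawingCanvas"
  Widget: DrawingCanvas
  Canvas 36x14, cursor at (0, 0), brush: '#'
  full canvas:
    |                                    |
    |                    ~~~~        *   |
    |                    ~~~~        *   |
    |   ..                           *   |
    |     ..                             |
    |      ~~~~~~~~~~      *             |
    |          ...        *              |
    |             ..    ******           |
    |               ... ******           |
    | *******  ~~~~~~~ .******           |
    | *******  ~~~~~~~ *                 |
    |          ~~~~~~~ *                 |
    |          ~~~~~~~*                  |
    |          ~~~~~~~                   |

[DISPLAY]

             ┃ Tetris                 
            ┏━━━━━━━━━━━━━━━━━━━━━━━━━
            ┃ DrawingCanvas           
            ┠─────────────────────────
            ┃+                        
            ┃                    ~~~~ 
            ┃                    ~~~~ 
            ┃   ..                    
            ┃     ..                  
            ┃      ~~~~~~~~~~      *  
            ┗━━━━━━━━━━━━━━━━━━━━━━━━━
             ┃   ┃          │Score:   
             ┃   ┃          │0        
             ┃   ┗━━━━━━━━━━━━━━━━━━━━
             ┃          │             
             ┃          │             


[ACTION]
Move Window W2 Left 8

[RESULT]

             ┃ Tetris                 
    ┏━━━━━━━━━━━━━━━━━━━━━━━━━━━━━━━━┓
    ┃ DrawingCanvas                  ┃
    ┠────────────────────────────────┨
    ┃+                               ┃
    ┃                    ~~~~        ┃
    ┃                    ~~~~        ┃
    ┃   ..                           ┃
    ┃     ..                         ┃
    ┃      ~~~~~~~~~~      *         ┃
    ┗━━━━━━━━━━━━━━━━━━━━━━━━━━━━━━━━┛
             ┃   ┃          │Score:   
             ┃   ┃          │0        
             ┃   ┗━━━━━━━━━━━━━━━━━━━━
             ┃          │             
             ┃          │             


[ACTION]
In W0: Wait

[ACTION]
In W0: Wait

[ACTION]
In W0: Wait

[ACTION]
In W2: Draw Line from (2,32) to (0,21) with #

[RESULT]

             ┃ Tetris                 
    ┏━━━━━━━━━━━━━━━━━━━━━━━━━━━━━━━━┓
    ┃ DrawingCanvas                  ┃
    ┠────────────────────────────────┨
    ┃+                    ###        ┃
    ┃                    ~~~~######  ┃
    ┃                    ~~~~      ##┃
    ┃   ..                           ┃
    ┃     ..                         ┃
    ┃      ~~~~~~~~~~      *         ┃
    ┗━━━━━━━━━━━━━━━━━━━━━━━━━━━━━━━━┛
             ┃   ┃          │Score:   
             ┃   ┃          │0        
             ┃   ┗━━━━━━━━━━━━━━━━━━━━
             ┃          │             
             ┃          │             


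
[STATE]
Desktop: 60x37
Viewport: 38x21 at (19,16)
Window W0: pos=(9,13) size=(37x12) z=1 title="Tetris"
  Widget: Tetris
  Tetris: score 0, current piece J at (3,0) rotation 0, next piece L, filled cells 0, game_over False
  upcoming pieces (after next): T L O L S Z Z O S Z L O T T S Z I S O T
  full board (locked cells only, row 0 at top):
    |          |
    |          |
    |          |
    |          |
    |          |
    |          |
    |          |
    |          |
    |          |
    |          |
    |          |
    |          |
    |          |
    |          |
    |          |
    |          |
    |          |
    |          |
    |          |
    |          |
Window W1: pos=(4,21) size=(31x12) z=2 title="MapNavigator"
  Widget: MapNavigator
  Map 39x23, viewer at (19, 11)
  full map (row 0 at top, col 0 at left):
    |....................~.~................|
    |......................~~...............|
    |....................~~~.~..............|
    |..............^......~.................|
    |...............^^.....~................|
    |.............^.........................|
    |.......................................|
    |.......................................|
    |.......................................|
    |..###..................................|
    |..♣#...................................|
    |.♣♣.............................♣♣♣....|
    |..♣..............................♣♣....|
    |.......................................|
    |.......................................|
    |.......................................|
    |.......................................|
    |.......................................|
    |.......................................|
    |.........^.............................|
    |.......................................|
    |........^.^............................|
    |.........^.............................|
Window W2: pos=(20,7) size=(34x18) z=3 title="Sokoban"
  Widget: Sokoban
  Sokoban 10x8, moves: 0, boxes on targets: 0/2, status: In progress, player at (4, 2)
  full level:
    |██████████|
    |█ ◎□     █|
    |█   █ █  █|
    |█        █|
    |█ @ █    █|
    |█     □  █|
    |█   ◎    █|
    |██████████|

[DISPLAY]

 ┃█   ◎    █                      ┃   
 ┃██████████                      ┃   
 ┃Moves: 0  0/2                   ┃   
 ┃                                ┃   
 ┃                                ┃   
━┃                                ┃   
 ┃                                ┃   
─┃                                ┃   
.┗━━━━━━━━━━━━━━━━━━━━━━━━━━━━━━━━┛   
...............┃                      
...............┃                      
...............┃                      
@............♣♣┃                      
..............♣┃                      
...............┃                      
...............┃                      
━━━━━━━━━━━━━━━┛                      
                                      
                                      
                                      
                                      


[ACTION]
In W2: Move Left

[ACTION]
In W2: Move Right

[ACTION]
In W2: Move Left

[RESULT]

 ┃█   ◎    █                      ┃   
 ┃██████████                      ┃   
 ┃Moves: 3  0/2                   ┃   
 ┃                                ┃   
 ┃                                ┃   
━┃                                ┃   
 ┃                                ┃   
─┃                                ┃   
.┗━━━━━━━━━━━━━━━━━━━━━━━━━━━━━━━━┛   
...............┃                      
...............┃                      
...............┃                      
@............♣♣┃                      
..............♣┃                      
...............┃                      
...............┃                      
━━━━━━━━━━━━━━━┛                      
                                      
                                      
                                      
                                      


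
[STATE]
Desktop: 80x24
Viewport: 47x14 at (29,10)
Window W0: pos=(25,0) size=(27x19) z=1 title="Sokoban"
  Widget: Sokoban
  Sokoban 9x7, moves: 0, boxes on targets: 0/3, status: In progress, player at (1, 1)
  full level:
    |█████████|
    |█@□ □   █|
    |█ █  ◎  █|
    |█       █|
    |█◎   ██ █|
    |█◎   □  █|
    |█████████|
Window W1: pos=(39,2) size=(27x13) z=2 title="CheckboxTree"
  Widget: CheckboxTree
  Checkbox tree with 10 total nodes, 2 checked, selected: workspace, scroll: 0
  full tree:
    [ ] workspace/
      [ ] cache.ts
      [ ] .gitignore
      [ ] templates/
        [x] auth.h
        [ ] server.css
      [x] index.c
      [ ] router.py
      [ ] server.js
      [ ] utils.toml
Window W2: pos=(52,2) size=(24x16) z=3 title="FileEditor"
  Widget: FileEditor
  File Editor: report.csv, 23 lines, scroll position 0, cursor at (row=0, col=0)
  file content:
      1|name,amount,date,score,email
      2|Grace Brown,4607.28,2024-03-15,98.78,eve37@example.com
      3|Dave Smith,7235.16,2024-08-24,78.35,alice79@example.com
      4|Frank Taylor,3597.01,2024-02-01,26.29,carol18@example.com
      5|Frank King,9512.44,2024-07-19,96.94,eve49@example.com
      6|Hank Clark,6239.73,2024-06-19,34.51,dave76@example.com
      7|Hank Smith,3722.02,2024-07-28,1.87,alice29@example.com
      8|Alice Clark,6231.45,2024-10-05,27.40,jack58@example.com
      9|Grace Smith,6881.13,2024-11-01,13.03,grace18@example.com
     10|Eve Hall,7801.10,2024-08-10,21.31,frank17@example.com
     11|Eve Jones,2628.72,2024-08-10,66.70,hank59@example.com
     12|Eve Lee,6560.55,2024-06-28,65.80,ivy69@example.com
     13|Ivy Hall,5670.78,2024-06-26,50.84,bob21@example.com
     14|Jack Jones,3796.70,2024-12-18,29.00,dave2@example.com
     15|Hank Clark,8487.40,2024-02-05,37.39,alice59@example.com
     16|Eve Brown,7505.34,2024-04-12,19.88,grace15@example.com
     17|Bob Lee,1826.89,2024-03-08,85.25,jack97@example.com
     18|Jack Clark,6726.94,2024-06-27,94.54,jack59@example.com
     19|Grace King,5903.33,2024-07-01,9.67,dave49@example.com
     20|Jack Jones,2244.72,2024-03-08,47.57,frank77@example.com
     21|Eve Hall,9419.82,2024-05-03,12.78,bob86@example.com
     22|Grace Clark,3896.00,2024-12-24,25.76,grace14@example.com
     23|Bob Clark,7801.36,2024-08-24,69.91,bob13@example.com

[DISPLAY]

es: 0  0/3┃     [ ] ser┃Hank Clark,6239.73,20░┃
          ┃   [x] index┃Hank Smith,3722.02,20░┃
          ┃   [ ] route┃Alice Clark,6231.45,2░┃
          ┃   [ ] serve┃Grace Smith,6881.13,2░┃
          ┗━━━━━━━━━━━━┃Eve Hall,7801.10,2024░┃
                      ┃┃Eve Jones,2628.72,202░┃
                      ┃┃Eve Lee,6560.55,2024-▼┃
                      ┃┗━━━━━━━━━━━━━━━━━━━━━━┛
━━━━━━━━━━━━━━━━━━━━━━┛                        
                                               
                                               
                                               
                                               
                                               


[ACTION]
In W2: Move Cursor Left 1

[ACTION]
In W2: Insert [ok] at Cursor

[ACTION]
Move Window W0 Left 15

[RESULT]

       ┃  ┃     [ ] ser┃Hank Clark,6239.73,20░┃
       ┃  ┃   [x] index┃Hank Smith,3722.02,20░┃
       ┃  ┃   [ ] route┃Alice Clark,6231.45,2░┃
       ┃  ┃   [ ] serve┃Grace Smith,6881.13,2░┃
       ┃  ┗━━━━━━━━━━━━┃Eve Hall,7801.10,2024░┃
       ┃               ┃Eve Jones,2628.72,202░┃
       ┃               ┃Eve Lee,6560.55,2024-▼┃
       ┃               ┗━━━━━━━━━━━━━━━━━━━━━━┛
━━━━━━━┛                                       
                                               
                                               
                                               
                                               
                                               


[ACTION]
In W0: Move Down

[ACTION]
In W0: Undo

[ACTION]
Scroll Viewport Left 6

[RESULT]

3            ┃  ┃     [ ] ser┃Hank Clark,6239.7
             ┃  ┃   [x] index┃Hank Smith,3722.0
             ┃  ┃   [ ] route┃Alice Clark,6231.
             ┃  ┃   [ ] serve┃Grace Smith,6881.
             ┃  ┗━━━━━━━━━━━━┃Eve Hall,7801.10,
             ┃               ┃Eve Jones,2628.72
             ┃               ┃Eve Lee,6560.55,2
             ┃               ┗━━━━━━━━━━━━━━━━━
━━━━━━━━━━━━━┛                                 
                                               
                                               
                                               
                                               
                                               


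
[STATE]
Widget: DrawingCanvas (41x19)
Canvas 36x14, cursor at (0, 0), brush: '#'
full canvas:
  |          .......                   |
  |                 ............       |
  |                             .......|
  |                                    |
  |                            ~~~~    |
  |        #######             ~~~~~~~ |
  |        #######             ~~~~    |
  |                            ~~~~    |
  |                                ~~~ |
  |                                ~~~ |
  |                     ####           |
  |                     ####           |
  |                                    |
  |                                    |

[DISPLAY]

+         .......                        
                 ............            
                             .......     
                                         
                            ~~~~         
        #######             ~~~~~~~      
        #######             ~~~~         
                            ~~~~         
                                ~~~      
                                ~~~      
                     ####                
                     ####                
                                         
                                         
                                         
                                         
                                         
                                         
                                         


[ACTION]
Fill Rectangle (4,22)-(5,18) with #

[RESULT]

+         .......                        
                 ............            
                             .......     
                                         
                  #####     ~~~~         
        #######   #####     ~~~~~~~      
        #######             ~~~~         
                            ~~~~         
                                ~~~      
                                ~~~      
                     ####                
                     ####                
                                         
                                         
                                         
                                         
                                         
                                         
                                         


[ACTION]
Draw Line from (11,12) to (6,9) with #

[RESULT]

+         .......                        
                 ............            
                             .......     
                                         
                  #####     ~~~~         
        #######   #####     ~~~~~~~      
        #######             ~~~~         
          #                 ~~~~         
          #                     ~~~      
           #                    ~~~      
           #         ####                
            #        ####                
                                         
                                         
                                         
                                         
                                         
                                         
                                         


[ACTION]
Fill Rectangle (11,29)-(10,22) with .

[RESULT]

+         .......                        
                 ............            
                             .......     
                                         
                  #####     ~~~~         
        #######   #####     ~~~~~~~      
        #######             ~~~~         
          #                 ~~~~         
          #                     ~~~      
           #                    ~~~      
           #         #........           
            #        #........           
                                         
                                         
                                         
                                         
                                         
                                         
                                         


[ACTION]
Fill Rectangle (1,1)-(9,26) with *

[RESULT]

+         .......                        
 **************************..            
 **************************  .......     
 **************************              
 ************************** ~~~~         
 ************************** ~~~~~~~      
 ************************** ~~~~         
 ************************** ~~~~         
 **************************     ~~~      
 **************************     ~~~      
           #         #........           
            #        #........           
                                         
                                         
                                         
                                         
                                         
                                         
                                         


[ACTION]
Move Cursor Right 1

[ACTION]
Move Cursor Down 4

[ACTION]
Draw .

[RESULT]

          .......                        
 **************************..            
 **************************  .......     
 **************************              
 .************************* ~~~~         
 ************************** ~~~~~~~      
 ************************** ~~~~         
 ************************** ~~~~         
 **************************     ~~~      
 **************************     ~~~      
           #         #........           
            #        #........           
                                         
                                         
                                         
                                         
                                         
                                         
                                         


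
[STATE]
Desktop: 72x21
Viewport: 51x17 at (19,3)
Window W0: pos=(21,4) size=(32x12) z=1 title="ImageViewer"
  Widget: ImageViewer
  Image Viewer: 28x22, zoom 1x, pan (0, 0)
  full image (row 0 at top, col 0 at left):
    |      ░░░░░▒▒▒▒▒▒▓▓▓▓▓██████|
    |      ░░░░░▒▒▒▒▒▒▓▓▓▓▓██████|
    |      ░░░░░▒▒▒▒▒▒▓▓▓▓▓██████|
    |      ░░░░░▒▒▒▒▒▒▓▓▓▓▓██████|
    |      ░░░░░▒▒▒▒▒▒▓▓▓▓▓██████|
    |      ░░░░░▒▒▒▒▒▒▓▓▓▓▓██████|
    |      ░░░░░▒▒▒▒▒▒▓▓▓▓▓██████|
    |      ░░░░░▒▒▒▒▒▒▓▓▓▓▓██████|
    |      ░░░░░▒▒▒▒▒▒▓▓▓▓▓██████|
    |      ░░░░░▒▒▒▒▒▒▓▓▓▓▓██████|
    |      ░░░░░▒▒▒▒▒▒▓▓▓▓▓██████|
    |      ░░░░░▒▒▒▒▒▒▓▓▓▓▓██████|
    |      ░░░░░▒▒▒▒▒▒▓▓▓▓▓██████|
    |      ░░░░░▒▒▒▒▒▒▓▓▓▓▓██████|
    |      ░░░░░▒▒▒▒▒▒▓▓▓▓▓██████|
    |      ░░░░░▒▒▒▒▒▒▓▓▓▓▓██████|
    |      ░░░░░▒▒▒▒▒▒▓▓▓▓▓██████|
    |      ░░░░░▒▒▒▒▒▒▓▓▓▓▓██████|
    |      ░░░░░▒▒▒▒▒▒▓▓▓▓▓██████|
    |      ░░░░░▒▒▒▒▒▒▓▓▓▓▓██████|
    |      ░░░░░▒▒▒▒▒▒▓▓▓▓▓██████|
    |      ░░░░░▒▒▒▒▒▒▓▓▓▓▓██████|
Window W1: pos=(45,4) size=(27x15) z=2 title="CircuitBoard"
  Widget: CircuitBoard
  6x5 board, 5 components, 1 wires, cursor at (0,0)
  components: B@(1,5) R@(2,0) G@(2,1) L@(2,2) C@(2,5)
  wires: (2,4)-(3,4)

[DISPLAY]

                                                   
  ┏━━━━━━━━━━━━━━━━━━━━━━━┏━━━━━━━━━━━━━━━━━━━━━━━━
  ┃ ImageViewer           ┃ CircuitBoard           
  ┠───────────────────────┠────────────────────────
  ┃      ░░░░░▒▒▒▒▒▒▓▓▓▓▓█┃   0 1 2 3 4 5          
  ┃      ░░░░░▒▒▒▒▒▒▓▓▓▓▓█┃0  [.]                  
  ┃      ░░░░░▒▒▒▒▒▒▓▓▓▓▓█┃                        
  ┃      ░░░░░▒▒▒▒▒▒▓▓▓▓▓█┃1                       
  ┃      ░░░░░▒▒▒▒▒▒▓▓▓▓▓█┃                        
  ┃      ░░░░░▒▒▒▒▒▒▓▓▓▓▓█┃2   R   G   L       ·   
  ┃      ░░░░░▒▒▒▒▒▒▓▓▓▓▓█┃                    │   
  ┃      ░░░░░▒▒▒▒▒▒▓▓▓▓▓█┃3                   ·   
  ┗━━━━━━━━━━━━━━━━━━━━━━━┃                        
                          ┃4                       
                          ┃Cursor: (0,0)           
                          ┗━━━━━━━━━━━━━━━━━━━━━━━━
                                                   


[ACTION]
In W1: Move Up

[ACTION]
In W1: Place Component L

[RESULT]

                                                   
  ┏━━━━━━━━━━━━━━━━━━━━━━━┏━━━━━━━━━━━━━━━━━━━━━━━━
  ┃ ImageViewer           ┃ CircuitBoard           
  ┠───────────────────────┠────────────────────────
  ┃      ░░░░░▒▒▒▒▒▒▓▓▓▓▓█┃   0 1 2 3 4 5          
  ┃      ░░░░░▒▒▒▒▒▒▓▓▓▓▓█┃0  [L]                  
  ┃      ░░░░░▒▒▒▒▒▒▓▓▓▓▓█┃                        
  ┃      ░░░░░▒▒▒▒▒▒▓▓▓▓▓█┃1                       
  ┃      ░░░░░▒▒▒▒▒▒▓▓▓▓▓█┃                        
  ┃      ░░░░░▒▒▒▒▒▒▓▓▓▓▓█┃2   R   G   L       ·   
  ┃      ░░░░░▒▒▒▒▒▒▓▓▓▓▓█┃                    │   
  ┃      ░░░░░▒▒▒▒▒▒▓▓▓▓▓█┃3                   ·   
  ┗━━━━━━━━━━━━━━━━━━━━━━━┃                        
                          ┃4                       
                          ┃Cursor: (0,0)           
                          ┗━━━━━━━━━━━━━━━━━━━━━━━━
                                                   


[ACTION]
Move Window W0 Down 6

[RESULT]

                                                   
                          ┏━━━━━━━━━━━━━━━━━━━━━━━━
                          ┃ CircuitBoard           
                          ┠────────────────────────
                          ┃   0 1 2 3 4 5          
                          ┃0  [L]                  
  ┏━━━━━━━━━━━━━━━━━━━━━━━┃                        
  ┃ ImageViewer           ┃1                       
  ┠───────────────────────┃                        
  ┃      ░░░░░▒▒▒▒▒▒▓▓▓▓▓█┃2   R   G   L       ·   
  ┃      ░░░░░▒▒▒▒▒▒▓▓▓▓▓█┃                    │   
  ┃      ░░░░░▒▒▒▒▒▒▓▓▓▓▓█┃3                   ·   
  ┃      ░░░░░▒▒▒▒▒▒▓▓▓▓▓█┃                        
  ┃      ░░░░░▒▒▒▒▒▒▓▓▓▓▓█┃4                       
  ┃      ░░░░░▒▒▒▒▒▒▓▓▓▓▓█┃Cursor: (0,0)           
  ┃      ░░░░░▒▒▒▒▒▒▓▓▓▓▓█┗━━━━━━━━━━━━━━━━━━━━━━━━
  ┃      ░░░░░▒▒▒▒▒▒▓▓▓▓▓██████  ┃                 


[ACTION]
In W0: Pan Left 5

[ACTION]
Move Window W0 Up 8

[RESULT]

  ┠──────────────────────────────┨                 
  ┃      ░░░░░▒▒▒▒▒▒▓▓▓▓▓█┏━━━━━━━━━━━━━━━━━━━━━━━━
  ┃      ░░░░░▒▒▒▒▒▒▓▓▓▓▓█┃ CircuitBoard           
  ┃      ░░░░░▒▒▒▒▒▒▓▓▓▓▓█┠────────────────────────
  ┃      ░░░░░▒▒▒▒▒▒▓▓▓▓▓█┃   0 1 2 3 4 5          
  ┃      ░░░░░▒▒▒▒▒▒▓▓▓▓▓█┃0  [L]                  
  ┃      ░░░░░▒▒▒▒▒▒▓▓▓▓▓█┃                        
  ┃      ░░░░░▒▒▒▒▒▒▓▓▓▓▓█┃1                       
  ┃      ░░░░░▒▒▒▒▒▒▓▓▓▓▓█┃                        
  ┗━━━━━━━━━━━━━━━━━━━━━━━┃2   R   G   L       ·   
                          ┃                    │   
                          ┃3                   ·   
                          ┃                        
                          ┃4                       
                          ┃Cursor: (0,0)           
                          ┗━━━━━━━━━━━━━━━━━━━━━━━━
                                                   
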